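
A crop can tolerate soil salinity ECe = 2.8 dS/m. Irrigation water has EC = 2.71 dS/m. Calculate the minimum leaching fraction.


LR = ECiw / (5*ECe - ECiw)
LR = 2.71 / (5*2.8 - 2.71)
LR = 2.71 / 11.2900

0.2400


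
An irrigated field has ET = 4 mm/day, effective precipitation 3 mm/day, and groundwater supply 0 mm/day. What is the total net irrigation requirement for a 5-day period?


Daily deficit = ET - Pe - GW = 4 - 3 - 0 = 1 mm/day
NIR = 1 * 5 = 5 mm

5.0000 mm


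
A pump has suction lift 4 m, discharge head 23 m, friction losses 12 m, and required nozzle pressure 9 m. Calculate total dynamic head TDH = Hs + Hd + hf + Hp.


TDH = Hs + Hd + hf + Hp = 4 + 23 + 12 + 9 = 48

48 m


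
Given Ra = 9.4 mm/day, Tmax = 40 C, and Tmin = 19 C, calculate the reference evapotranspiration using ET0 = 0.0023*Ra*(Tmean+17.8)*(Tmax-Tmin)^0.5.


Tmean = (Tmax + Tmin)/2 = (40 + 19)/2 = 29.5
ET0 = 0.0023 * 9.4 * (29.5 + 17.8) * sqrt(40 - 19)
ET0 = 0.0023 * 9.4 * 47.3 * 4.582576

4.6863 mm/day


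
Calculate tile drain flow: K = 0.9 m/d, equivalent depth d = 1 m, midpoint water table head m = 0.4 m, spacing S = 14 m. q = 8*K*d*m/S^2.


q = 8*K*d*m/S^2
q = 8*0.9*1*0.4/14^2
q = 2.8800 / 196

0.0147 m/d


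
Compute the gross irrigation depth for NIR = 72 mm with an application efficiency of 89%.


Ea = 89% = 0.89
GID = NIR / Ea = 72 / 0.89 = 80.8989 mm

80.8989 mm


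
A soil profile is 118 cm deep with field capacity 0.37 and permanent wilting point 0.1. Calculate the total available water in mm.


AWC = (FC - PWP) * d * 10
AWC = (0.37 - 0.1) * 118 * 10
AWC = 0.2700 * 118 * 10

318.6000 mm


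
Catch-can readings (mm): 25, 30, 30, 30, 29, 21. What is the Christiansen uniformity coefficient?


mean = 27.500000 mm
MAD = 3.000000 mm
CU = (1 - 3.000000/27.500000)*100

89.0909 %


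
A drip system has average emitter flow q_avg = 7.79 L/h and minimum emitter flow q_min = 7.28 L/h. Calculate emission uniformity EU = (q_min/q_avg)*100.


EU = (q_min/q_avg)*100 = (7.28/7.79)*100 = 93.4531%

93.4531 %


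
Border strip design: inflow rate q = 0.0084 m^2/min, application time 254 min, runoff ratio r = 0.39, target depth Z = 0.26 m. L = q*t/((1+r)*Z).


L = q*t/((1+r)*Z)
L = 0.0084*254/((1+0.39)*0.26)
L = 2.1336/0.3614

5.9037 m


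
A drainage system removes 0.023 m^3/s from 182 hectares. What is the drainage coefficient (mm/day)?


DC = Q * 86400 / (A * 10000) * 1000
DC = 0.023 * 86400 / (182 * 10000) * 1000
DC = 1987200.0000 / 1820000

1.0919 mm/day


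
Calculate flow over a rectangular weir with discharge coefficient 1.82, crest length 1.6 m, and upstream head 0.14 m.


Q = C * L * H^(3/2) = 1.82 * 1.6 * 0.14^1.5 = 1.82 * 1.6 * 0.052383

0.1525 m^3/s


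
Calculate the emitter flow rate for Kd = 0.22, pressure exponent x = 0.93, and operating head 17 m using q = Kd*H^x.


q = Kd * H^x = 0.22 * 17^0.93 = 0.22 * 13.941757

3.0672 L/h


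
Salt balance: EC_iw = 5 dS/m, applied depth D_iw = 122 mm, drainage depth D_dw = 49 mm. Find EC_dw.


EC_dw = EC_iw * D_iw / D_dw
EC_dw = 5 * 122 / 49
EC_dw = 610 / 49

12.4490 dS/m


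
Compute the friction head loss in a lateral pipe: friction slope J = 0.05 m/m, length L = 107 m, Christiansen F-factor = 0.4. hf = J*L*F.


hf = J * L * F = 0.05 * 107 * 0.4 = 2.1400 m

2.1400 m


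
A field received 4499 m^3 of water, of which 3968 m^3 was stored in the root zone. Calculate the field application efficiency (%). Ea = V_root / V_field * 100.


Ea = V_root / V_field * 100 = 3968 / 4499 * 100 = 88.1974%

88.1974 %


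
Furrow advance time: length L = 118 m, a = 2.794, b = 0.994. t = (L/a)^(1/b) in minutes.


t = (L/a)^(1/b)
t = (118/2.794)^(1/0.994)
t = 42.233357^(1/0.994)

43.1985 min


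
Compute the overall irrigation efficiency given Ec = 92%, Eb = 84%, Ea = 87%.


Ec = 0.92, Eb = 0.84, Ea = 0.87
E = 0.92 * 0.84 * 0.87 * 100 = 67.2336%

67.2336 %


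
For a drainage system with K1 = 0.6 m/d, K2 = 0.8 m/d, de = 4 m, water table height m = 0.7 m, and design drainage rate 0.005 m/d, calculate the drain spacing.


S^2 = 8*K2*de*m/q + 4*K1*m^2/q
S^2 = 8*0.8*4*0.7/0.005 + 4*0.6*0.7^2/0.005
S = sqrt(3819.2000)

61.7997 m


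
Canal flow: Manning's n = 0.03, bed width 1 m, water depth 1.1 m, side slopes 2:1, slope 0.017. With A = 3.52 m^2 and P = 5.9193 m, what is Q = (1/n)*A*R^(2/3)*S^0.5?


R = A/P = 3.52/5.9193 = 0.594665
Q = (1/0.03) * 3.52 * 0.594665^(2/3) * 0.017^0.5

10.8183 m^3/s


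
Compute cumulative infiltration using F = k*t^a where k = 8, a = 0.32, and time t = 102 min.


F = k * t^a = 8 * 102^0.32
F = 8 * 4.392907

35.1433 mm


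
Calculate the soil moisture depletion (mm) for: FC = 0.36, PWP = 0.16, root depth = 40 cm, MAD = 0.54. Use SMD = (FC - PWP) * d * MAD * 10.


SMD = (FC - PWP) * d * MAD * 10
SMD = (0.36 - 0.16) * 40 * 0.54 * 10
SMD = 0.2000 * 40 * 0.54 * 10

43.2000 mm


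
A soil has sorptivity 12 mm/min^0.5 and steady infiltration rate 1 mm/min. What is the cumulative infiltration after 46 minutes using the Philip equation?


F = S*sqrt(t) + A*t
F = 12*sqrt(46) + 1*46
F = 12*6.782330 + 46

127.3880 mm


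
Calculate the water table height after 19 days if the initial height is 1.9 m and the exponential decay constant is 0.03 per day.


m = m0 * exp(-k*t)
m = 1.9 * exp(-0.03 * 19)
m = 1.9 * exp(-0.5700)

1.0745 m


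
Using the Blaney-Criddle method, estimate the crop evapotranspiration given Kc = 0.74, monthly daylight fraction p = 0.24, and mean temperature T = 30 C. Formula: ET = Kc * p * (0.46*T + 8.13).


ET = Kc * p * (0.46*T + 8.13)
ET = 0.74 * 0.24 * (0.46*30 + 8.13)
ET = 0.74 * 0.24 * 21.9300

3.8948 mm/day


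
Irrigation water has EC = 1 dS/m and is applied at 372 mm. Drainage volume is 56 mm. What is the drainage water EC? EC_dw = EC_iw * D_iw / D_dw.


EC_dw = EC_iw * D_iw / D_dw
EC_dw = 1 * 372 / 56
EC_dw = 372 / 56

6.6429 dS/m


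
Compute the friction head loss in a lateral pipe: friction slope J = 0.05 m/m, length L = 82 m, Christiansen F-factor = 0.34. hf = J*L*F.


hf = J * L * F = 0.05 * 82 * 0.34 = 1.3940 m

1.3940 m


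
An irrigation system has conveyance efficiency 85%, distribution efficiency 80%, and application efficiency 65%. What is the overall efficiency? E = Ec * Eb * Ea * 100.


Ec = 0.85, Eb = 0.8, Ea = 0.65
E = 0.85 * 0.8 * 0.65 * 100 = 44.2000%

44.2000 %


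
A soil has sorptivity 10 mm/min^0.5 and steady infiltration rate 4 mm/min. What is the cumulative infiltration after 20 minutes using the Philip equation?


F = S*sqrt(t) + A*t
F = 10*sqrt(20) + 4*20
F = 10*4.472136 + 80

124.7214 mm


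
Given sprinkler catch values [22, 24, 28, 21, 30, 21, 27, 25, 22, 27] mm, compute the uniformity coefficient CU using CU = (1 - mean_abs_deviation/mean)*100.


mean = 24.700000 mm
MAD = 2.700000 mm
CU = (1 - 2.700000/24.700000)*100

89.0688 %


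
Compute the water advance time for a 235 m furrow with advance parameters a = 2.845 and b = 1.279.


t = (L/a)^(1/b)
t = (235/2.845)^(1/1.279)
t = 82.601054^(1/1.279)

31.5367 min


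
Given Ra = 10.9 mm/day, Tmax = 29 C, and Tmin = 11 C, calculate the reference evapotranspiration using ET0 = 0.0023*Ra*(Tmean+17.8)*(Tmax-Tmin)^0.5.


Tmean = (Tmax + Tmin)/2 = (29 + 11)/2 = 20.0
ET0 = 0.0023 * 10.9 * (20.0 + 17.8) * sqrt(29 - 11)
ET0 = 0.0023 * 10.9 * 37.8 * 4.242641

4.0205 mm/day


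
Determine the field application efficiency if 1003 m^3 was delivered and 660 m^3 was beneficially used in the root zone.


Ea = V_root / V_field * 100 = 660 / 1003 * 100 = 65.8026%

65.8026 %


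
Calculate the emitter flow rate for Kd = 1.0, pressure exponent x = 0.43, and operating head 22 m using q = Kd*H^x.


q = Kd * H^x = 1.0 * 22^0.43 = 1.0 * 3.777824

3.7778 L/h


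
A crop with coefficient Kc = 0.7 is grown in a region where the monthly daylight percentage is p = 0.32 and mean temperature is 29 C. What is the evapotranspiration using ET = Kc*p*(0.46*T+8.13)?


ET = Kc * p * (0.46*T + 8.13)
ET = 0.7 * 0.32 * (0.46*29 + 8.13)
ET = 0.7 * 0.32 * 21.4700

4.8093 mm/day


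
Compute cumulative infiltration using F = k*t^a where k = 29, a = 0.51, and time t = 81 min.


F = k * t^a = 29 * 81^0.51
F = 29 * 9.404319

272.7253 mm


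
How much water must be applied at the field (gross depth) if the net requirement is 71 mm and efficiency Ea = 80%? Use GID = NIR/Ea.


Ea = 80% = 0.8
GID = NIR / Ea = 71 / 0.8 = 88.7500 mm

88.7500 mm


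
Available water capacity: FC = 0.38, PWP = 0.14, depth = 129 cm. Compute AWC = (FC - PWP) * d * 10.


AWC = (FC - PWP) * d * 10
AWC = (0.38 - 0.14) * 129 * 10
AWC = 0.2400 * 129 * 10

309.6000 mm


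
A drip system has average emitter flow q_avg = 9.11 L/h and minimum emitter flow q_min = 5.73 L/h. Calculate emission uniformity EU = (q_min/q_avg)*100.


EU = (q_min/q_avg)*100 = (5.73/9.11)*100 = 62.8979%

62.8979 %


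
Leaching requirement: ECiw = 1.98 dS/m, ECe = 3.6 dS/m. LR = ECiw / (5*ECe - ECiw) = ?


LR = ECiw / (5*ECe - ECiw)
LR = 1.98 / (5*3.6 - 1.98)
LR = 1.98 / 16.0200

0.1236


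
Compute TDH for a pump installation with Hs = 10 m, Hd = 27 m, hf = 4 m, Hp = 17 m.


TDH = Hs + Hd + hf + Hp = 10 + 27 + 4 + 17 = 58

58 m


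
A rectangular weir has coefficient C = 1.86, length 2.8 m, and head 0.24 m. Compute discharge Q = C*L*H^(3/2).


Q = C * L * H^(3/2) = 1.86 * 2.8 * 0.24^1.5 = 1.86 * 2.8 * 0.117576

0.6123 m^3/s


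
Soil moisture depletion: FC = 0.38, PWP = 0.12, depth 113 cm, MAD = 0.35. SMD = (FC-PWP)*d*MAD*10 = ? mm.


SMD = (FC - PWP) * d * MAD * 10
SMD = (0.38 - 0.12) * 113 * 0.35 * 10
SMD = 0.2600 * 113 * 0.35 * 10

102.8300 mm


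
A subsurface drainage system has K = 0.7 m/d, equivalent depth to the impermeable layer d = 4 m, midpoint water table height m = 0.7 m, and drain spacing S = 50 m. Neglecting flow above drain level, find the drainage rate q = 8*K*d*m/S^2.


q = 8*K*d*m/S^2
q = 8*0.7*4*0.7/50^2
q = 15.6800 / 2500

0.0063 m/d


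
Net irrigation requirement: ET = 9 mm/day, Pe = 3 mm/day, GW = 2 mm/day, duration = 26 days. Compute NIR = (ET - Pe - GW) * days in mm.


Daily deficit = ET - Pe - GW = 9 - 3 - 2 = 4 mm/day
NIR = 4 * 26 = 104 mm

104.0000 mm


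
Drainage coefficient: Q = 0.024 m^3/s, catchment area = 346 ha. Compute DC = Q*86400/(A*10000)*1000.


DC = Q * 86400 / (A * 10000) * 1000
DC = 0.024 * 86400 / (346 * 10000) * 1000
DC = 2073600.0000 / 3460000

0.5993 mm/day


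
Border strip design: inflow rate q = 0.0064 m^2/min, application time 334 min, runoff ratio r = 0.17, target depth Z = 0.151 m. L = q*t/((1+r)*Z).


L = q*t/((1+r)*Z)
L = 0.0064*334/((1+0.17)*0.151)
L = 2.1376/0.17667

12.0994 m


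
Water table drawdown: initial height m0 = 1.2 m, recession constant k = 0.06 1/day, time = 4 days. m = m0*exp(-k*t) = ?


m = m0 * exp(-k*t)
m = 1.2 * exp(-0.06 * 4)
m = 1.2 * exp(-0.2400)

0.9440 m


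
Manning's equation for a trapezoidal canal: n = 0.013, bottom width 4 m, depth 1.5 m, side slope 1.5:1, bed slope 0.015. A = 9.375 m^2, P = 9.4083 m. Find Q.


R = A/P = 9.375/9.4083 = 0.996461
Q = (1/0.013) * 9.375 * 0.996461^(2/3) * 0.015^0.5

88.1144 m^3/s


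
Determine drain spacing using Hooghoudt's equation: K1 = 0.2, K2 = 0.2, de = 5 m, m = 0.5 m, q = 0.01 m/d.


S^2 = 8*K2*de*m/q + 4*K1*m^2/q
S^2 = 8*0.2*5*0.5/0.01 + 4*0.2*0.5^2/0.01
S = sqrt(420.0000)

20.4939 m


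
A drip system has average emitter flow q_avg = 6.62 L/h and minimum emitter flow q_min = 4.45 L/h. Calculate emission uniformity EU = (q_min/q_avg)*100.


EU = (q_min/q_avg)*100 = (4.45/6.62)*100 = 67.2205%

67.2205 %


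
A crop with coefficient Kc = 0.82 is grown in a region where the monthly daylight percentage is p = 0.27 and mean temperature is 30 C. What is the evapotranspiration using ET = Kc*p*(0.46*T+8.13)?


ET = Kc * p * (0.46*T + 8.13)
ET = 0.82 * 0.27 * (0.46*30 + 8.13)
ET = 0.82 * 0.27 * 21.9300

4.8553 mm/day


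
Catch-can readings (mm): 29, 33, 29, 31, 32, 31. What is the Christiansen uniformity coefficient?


mean = 30.833333 mm
MAD = 1.222222 mm
CU = (1 - 1.222222/30.833333)*100

96.0360 %


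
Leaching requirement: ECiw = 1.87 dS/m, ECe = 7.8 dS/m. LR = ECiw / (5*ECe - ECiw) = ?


LR = ECiw / (5*ECe - ECiw)
LR = 1.87 / (5*7.8 - 1.87)
LR = 1.87 / 37.1300

0.0504


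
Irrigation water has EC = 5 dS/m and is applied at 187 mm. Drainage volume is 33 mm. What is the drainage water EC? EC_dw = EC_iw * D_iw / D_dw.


EC_dw = EC_iw * D_iw / D_dw
EC_dw = 5 * 187 / 33
EC_dw = 935 / 33

28.3333 dS/m


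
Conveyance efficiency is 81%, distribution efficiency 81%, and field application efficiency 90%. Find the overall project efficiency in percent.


Ec = 0.81, Eb = 0.81, Ea = 0.9
E = 0.81 * 0.81 * 0.9 * 100 = 59.0490%

59.0490 %


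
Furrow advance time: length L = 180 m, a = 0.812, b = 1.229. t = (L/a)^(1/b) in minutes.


t = (L/a)^(1/b)
t = (180/0.812)^(1/1.229)
t = 221.674877^(1/1.229)

81.0286 min


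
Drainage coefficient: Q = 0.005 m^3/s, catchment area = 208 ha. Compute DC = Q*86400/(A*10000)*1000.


DC = Q * 86400 / (A * 10000) * 1000
DC = 0.005 * 86400 / (208 * 10000) * 1000
DC = 432000.0000 / 2080000

0.2077 mm/day


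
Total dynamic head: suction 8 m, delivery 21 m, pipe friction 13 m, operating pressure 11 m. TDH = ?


TDH = Hs + Hd + hf + Hp = 8 + 21 + 13 + 11 = 53

53 m


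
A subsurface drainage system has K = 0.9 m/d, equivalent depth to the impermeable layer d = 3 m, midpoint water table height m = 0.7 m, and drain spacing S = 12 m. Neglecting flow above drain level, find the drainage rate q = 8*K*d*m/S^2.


q = 8*K*d*m/S^2
q = 8*0.9*3*0.7/12^2
q = 15.1200 / 144

0.1050 m/d


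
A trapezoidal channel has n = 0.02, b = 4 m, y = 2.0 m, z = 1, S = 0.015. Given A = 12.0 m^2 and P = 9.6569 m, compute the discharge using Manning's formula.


R = A/P = 12.0/9.6569 = 1.242635
Q = (1/0.02) * 12.0 * 1.242635^(2/3) * 0.015^0.5

84.9362 m^3/s


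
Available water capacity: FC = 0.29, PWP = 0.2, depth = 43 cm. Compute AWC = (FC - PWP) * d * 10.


AWC = (FC - PWP) * d * 10
AWC = (0.29 - 0.2) * 43 * 10
AWC = 0.0900 * 43 * 10

38.7000 mm


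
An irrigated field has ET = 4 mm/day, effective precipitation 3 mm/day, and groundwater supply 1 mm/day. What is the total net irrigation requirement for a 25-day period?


Daily deficit = ET - Pe - GW = 4 - 3 - 1 = 0 mm/day
NIR = 0 * 25 = 0 mm

0 mm


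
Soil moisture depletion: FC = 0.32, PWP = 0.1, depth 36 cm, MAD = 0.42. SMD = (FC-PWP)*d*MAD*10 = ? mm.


SMD = (FC - PWP) * d * MAD * 10
SMD = (0.32 - 0.1) * 36 * 0.42 * 10
SMD = 0.2200 * 36 * 0.42 * 10

33.2640 mm


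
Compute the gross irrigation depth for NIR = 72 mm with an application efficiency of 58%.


Ea = 58% = 0.58
GID = NIR / Ea = 72 / 0.58 = 124.1379 mm

124.1379 mm


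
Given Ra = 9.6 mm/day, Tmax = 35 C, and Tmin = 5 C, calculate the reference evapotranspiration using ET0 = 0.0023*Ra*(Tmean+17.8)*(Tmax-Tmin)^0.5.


Tmean = (Tmax + Tmin)/2 = (35 + 5)/2 = 20.0
ET0 = 0.0023 * 9.6 * (20.0 + 17.8) * sqrt(35 - 5)
ET0 = 0.0023 * 9.6 * 37.8 * 5.477226

4.5714 mm/day


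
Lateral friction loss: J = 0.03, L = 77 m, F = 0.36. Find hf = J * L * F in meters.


hf = J * L * F = 0.03 * 77 * 0.36 = 0.8316 m

0.8316 m


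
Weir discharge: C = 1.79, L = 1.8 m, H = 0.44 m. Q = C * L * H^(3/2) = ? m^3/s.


Q = C * L * H^(3/2) = 1.79 * 1.8 * 0.44^1.5 = 1.79 * 1.8 * 0.291863

0.9404 m^3/s


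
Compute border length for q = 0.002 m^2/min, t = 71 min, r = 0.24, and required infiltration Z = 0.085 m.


L = q*t/((1+r)*Z)
L = 0.002*71/((1+0.24)*0.085)
L = 0.142/0.1054

1.3472 m


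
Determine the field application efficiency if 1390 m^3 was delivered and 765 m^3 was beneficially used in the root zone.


Ea = V_root / V_field * 100 = 765 / 1390 * 100 = 55.0360%

55.0360 %


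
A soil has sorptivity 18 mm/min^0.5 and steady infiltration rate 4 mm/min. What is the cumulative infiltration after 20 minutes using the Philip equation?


F = S*sqrt(t) + A*t
F = 18*sqrt(20) + 4*20
F = 18*4.472136 + 80

160.4984 mm


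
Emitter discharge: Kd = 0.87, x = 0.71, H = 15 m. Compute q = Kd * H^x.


q = Kd * H^x = 0.87 * 15^0.71 = 0.87 * 6.839507

5.9504 L/h


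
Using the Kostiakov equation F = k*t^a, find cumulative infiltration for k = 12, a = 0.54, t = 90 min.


F = k * t^a = 12 * 90^0.54
F = 12 * 11.357715

136.2926 mm


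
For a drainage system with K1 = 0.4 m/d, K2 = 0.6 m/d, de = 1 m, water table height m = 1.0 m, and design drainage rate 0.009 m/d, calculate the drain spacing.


S^2 = 8*K2*de*m/q + 4*K1*m^2/q
S^2 = 8*0.6*1*1.0/0.009 + 4*0.4*1.0^2/0.009
S = sqrt(711.1111)

26.6667 m


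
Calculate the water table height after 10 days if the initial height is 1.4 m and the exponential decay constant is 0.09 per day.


m = m0 * exp(-k*t)
m = 1.4 * exp(-0.09 * 10)
m = 1.4 * exp(-0.9000)

0.5692 m


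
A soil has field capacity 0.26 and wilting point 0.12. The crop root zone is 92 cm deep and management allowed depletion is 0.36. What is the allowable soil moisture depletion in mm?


SMD = (FC - PWP) * d * MAD * 10
SMD = (0.26 - 0.12) * 92 * 0.36 * 10
SMD = 0.1400 * 92 * 0.36 * 10

46.3680 mm


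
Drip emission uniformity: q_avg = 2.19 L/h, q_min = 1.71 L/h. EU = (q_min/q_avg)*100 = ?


EU = (q_min/q_avg)*100 = (1.71/2.19)*100 = 78.0822%

78.0822 %


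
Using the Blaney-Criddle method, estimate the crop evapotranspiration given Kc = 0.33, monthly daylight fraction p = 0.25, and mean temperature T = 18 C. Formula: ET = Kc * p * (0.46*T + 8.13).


ET = Kc * p * (0.46*T + 8.13)
ET = 0.33 * 0.25 * (0.46*18 + 8.13)
ET = 0.33 * 0.25 * 16.4100

1.3538 mm/day


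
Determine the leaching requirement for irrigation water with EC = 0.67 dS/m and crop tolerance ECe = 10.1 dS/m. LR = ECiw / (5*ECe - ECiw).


LR = ECiw / (5*ECe - ECiw)
LR = 0.67 / (5*10.1 - 0.67)
LR = 0.67 / 49.8300

0.0134


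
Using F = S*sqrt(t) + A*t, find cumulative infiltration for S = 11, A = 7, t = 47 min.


F = S*sqrt(t) + A*t
F = 11*sqrt(47) + 7*47
F = 11*6.855655 + 329

404.4122 mm


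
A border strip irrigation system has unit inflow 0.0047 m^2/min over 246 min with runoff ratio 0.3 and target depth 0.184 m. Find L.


L = q*t/((1+r)*Z)
L = 0.0047*246/((1+0.3)*0.184)
L = 1.1562/0.2392

4.8336 m


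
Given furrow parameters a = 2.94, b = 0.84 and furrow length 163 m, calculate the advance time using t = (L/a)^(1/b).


t = (L/a)^(1/b)
t = (163/2.94)^(1/0.84)
t = 55.442177^(1/0.84)

119.1243 min


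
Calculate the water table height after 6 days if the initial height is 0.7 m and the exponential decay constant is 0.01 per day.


m = m0 * exp(-k*t)
m = 0.7 * exp(-0.01 * 6)
m = 0.7 * exp(-0.0600)

0.6592 m


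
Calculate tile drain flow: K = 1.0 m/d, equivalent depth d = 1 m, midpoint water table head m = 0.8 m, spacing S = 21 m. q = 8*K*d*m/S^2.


q = 8*K*d*m/S^2
q = 8*1.0*1*0.8/21^2
q = 6.4000 / 441

0.0145 m/d


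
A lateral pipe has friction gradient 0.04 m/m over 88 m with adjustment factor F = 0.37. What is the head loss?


hf = J * L * F = 0.04 * 88 * 0.37 = 1.3024 m

1.3024 m


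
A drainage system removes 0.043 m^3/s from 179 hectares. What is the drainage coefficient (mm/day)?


DC = Q * 86400 / (A * 10000) * 1000
DC = 0.043 * 86400 / (179 * 10000) * 1000
DC = 3715200.0000 / 1790000

2.0755 mm/day


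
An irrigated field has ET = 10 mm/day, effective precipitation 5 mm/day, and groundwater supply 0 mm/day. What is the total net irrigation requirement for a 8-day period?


Daily deficit = ET - Pe - GW = 10 - 5 - 0 = 5 mm/day
NIR = 5 * 8 = 40 mm

40.0000 mm


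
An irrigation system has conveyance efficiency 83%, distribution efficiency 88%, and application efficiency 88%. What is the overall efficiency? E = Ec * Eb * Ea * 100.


Ec = 0.83, Eb = 0.88, Ea = 0.88
E = 0.83 * 0.88 * 0.88 * 100 = 64.2752%

64.2752 %


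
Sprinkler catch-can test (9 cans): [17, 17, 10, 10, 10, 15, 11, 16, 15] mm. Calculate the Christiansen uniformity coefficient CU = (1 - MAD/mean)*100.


mean = 13.444444 mm
MAD = 2.839506 mm
CU = (1 - 2.839506/13.444444)*100

78.8797 %


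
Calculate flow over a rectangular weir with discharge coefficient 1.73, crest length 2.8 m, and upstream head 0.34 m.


Q = C * L * H^(3/2) = 1.73 * 2.8 * 0.34^1.5 = 1.73 * 2.8 * 0.198252

0.9603 m^3/s


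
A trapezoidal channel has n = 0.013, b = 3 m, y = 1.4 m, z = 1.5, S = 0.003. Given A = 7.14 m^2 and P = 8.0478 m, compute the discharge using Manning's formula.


R = A/P = 7.14/8.0478 = 0.887199
Q = (1/0.013) * 7.14 * 0.887199^(2/3) * 0.003^0.5

27.7756 m^3/s


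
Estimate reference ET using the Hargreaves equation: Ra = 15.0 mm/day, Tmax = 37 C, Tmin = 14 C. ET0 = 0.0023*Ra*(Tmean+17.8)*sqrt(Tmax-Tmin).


Tmean = (Tmax + Tmin)/2 = (37 + 14)/2 = 25.5
ET0 = 0.0023 * 15.0 * (25.5 + 17.8) * sqrt(37 - 14)
ET0 = 0.0023 * 15.0 * 43.3 * 4.795832

7.1643 mm/day


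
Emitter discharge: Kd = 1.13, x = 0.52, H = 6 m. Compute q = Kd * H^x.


q = Kd * H^x = 1.13 * 6^0.52 = 1.13 * 2.538859

2.8689 L/h


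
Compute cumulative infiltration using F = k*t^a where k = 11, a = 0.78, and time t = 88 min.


F = k * t^a = 11 * 88^0.78
F = 11 * 32.862189

361.4841 mm


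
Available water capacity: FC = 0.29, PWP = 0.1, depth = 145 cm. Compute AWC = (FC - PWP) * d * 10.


AWC = (FC - PWP) * d * 10
AWC = (0.29 - 0.1) * 145 * 10
AWC = 0.1900 * 145 * 10

275.5000 mm


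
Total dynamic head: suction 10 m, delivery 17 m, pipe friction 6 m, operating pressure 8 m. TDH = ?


TDH = Hs + Hd + hf + Hp = 10 + 17 + 6 + 8 = 41

41 m


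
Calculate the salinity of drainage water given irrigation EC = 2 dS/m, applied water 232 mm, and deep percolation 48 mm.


EC_dw = EC_iw * D_iw / D_dw
EC_dw = 2 * 232 / 48
EC_dw = 464 / 48

9.6667 dS/m


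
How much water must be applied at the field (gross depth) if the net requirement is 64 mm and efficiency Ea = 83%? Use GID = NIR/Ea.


Ea = 83% = 0.83
GID = NIR / Ea = 64 / 0.83 = 77.1084 mm

77.1084 mm


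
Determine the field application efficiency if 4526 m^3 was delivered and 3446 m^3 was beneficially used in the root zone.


Ea = V_root / V_field * 100 = 3446 / 4526 * 100 = 76.1379%

76.1379 %


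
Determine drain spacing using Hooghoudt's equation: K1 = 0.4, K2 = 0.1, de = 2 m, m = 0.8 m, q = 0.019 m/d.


S^2 = 8*K2*de*m/q + 4*K1*m^2/q
S^2 = 8*0.1*2*0.8/0.019 + 4*0.4*0.8^2/0.019
S = sqrt(121.2632)

11.0120 m


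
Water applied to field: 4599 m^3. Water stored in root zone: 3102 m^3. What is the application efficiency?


Ea = V_root / V_field * 100 = 3102 / 4599 * 100 = 67.4494%

67.4494 %


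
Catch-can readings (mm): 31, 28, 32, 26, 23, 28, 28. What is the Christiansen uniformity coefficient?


mean = 28.000000 mm
MAD = 2.000000 mm
CU = (1 - 2.000000/28.000000)*100

92.8571 %


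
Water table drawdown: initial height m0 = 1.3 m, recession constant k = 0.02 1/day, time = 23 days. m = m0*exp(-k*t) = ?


m = m0 * exp(-k*t)
m = 1.3 * exp(-0.02 * 23)
m = 1.3 * exp(-0.4600)

0.8207 m


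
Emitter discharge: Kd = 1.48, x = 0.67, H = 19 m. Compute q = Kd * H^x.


q = Kd * H^x = 1.48 * 19^0.67 = 1.48 * 7.190596

10.6421 L/h


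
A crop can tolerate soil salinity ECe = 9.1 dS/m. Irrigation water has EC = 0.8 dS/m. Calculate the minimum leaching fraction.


LR = ECiw / (5*ECe - ECiw)
LR = 0.8 / (5*9.1 - 0.8)
LR = 0.8 / 44.7000

0.0179


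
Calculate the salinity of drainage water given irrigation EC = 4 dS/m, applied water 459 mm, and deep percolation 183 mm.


EC_dw = EC_iw * D_iw / D_dw
EC_dw = 4 * 459 / 183
EC_dw = 1836 / 183

10.0328 dS/m


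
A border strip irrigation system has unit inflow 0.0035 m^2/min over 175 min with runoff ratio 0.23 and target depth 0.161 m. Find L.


L = q*t/((1+r)*Z)
L = 0.0035*175/((1+0.23)*0.161)
L = 0.6125/0.19803

3.0930 m


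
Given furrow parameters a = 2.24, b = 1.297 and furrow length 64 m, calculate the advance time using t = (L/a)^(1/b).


t = (L/a)^(1/b)
t = (64/2.24)^(1/1.297)
t = 28.571429^(1/1.297)

13.2598 min


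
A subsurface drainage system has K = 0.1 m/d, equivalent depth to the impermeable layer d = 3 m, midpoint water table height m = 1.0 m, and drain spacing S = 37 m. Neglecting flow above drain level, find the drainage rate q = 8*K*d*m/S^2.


q = 8*K*d*m/S^2
q = 8*0.1*3*1.0/37^2
q = 2.4000 / 1369

0.0018 m/d


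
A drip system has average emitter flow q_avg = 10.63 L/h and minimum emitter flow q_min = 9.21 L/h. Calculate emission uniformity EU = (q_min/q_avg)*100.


EU = (q_min/q_avg)*100 = (9.21/10.63)*100 = 86.6416%

86.6416 %


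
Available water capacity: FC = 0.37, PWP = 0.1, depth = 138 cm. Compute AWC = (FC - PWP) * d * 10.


AWC = (FC - PWP) * d * 10
AWC = (0.37 - 0.1) * 138 * 10
AWC = 0.2700 * 138 * 10

372.6000 mm


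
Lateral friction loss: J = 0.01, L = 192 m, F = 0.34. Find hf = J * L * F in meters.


hf = J * L * F = 0.01 * 192 * 0.34 = 0.6528 m

0.6528 m


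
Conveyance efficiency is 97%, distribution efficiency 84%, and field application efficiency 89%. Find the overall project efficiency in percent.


Ec = 0.97, Eb = 0.84, Ea = 0.89
E = 0.97 * 0.84 * 0.89 * 100 = 72.5172%

72.5172 %


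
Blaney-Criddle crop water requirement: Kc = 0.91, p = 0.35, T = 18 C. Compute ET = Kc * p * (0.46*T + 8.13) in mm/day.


ET = Kc * p * (0.46*T + 8.13)
ET = 0.91 * 0.35 * (0.46*18 + 8.13)
ET = 0.91 * 0.35 * 16.4100

5.2266 mm/day


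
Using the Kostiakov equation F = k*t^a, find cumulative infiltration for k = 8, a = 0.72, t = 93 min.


F = k * t^a = 8 * 93^0.72
F = 8 * 26.140129

209.1210 mm


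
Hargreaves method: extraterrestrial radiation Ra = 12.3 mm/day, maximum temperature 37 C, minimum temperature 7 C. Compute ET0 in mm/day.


Tmean = (Tmax + Tmin)/2 = (37 + 7)/2 = 22.0
ET0 = 0.0023 * 12.3 * (22.0 + 17.8) * sqrt(37 - 7)
ET0 = 0.0023 * 12.3 * 39.8 * 5.477226

6.1670 mm/day


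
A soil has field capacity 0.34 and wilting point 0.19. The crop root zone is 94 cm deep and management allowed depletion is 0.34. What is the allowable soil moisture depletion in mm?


SMD = (FC - PWP) * d * MAD * 10
SMD = (0.34 - 0.19) * 94 * 0.34 * 10
SMD = 0.1500 * 94 * 0.34 * 10

47.9400 mm


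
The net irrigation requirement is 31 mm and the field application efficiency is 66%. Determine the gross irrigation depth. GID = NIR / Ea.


Ea = 66% = 0.66
GID = NIR / Ea = 31 / 0.66 = 46.9697 mm

46.9697 mm


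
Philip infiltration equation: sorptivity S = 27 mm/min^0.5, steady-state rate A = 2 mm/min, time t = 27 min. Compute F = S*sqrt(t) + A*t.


F = S*sqrt(t) + A*t
F = 27*sqrt(27) + 2*27
F = 27*5.196152 + 54

194.2961 mm


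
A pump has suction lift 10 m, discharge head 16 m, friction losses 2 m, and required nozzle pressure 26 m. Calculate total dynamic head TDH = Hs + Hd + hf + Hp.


TDH = Hs + Hd + hf + Hp = 10 + 16 + 2 + 26 = 54

54 m


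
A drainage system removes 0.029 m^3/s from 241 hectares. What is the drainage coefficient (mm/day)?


DC = Q * 86400 / (A * 10000) * 1000
DC = 0.029 * 86400 / (241 * 10000) * 1000
DC = 2505600.0000 / 2410000

1.0397 mm/day


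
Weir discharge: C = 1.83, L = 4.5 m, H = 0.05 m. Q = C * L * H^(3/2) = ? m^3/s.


Q = C * L * H^(3/2) = 1.83 * 4.5 * 0.05^1.5 = 1.83 * 4.5 * 0.011180

0.0921 m^3/s


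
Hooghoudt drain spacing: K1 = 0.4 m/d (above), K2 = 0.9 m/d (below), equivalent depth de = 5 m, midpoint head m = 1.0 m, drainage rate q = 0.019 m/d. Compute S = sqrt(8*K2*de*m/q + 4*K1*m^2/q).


S^2 = 8*K2*de*m/q + 4*K1*m^2/q
S^2 = 8*0.9*5*1.0/0.019 + 4*0.4*1.0^2/0.019
S = sqrt(1978.9474)

44.4854 m


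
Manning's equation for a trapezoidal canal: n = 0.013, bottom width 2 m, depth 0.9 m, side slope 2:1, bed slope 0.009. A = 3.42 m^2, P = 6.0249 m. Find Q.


R = A/P = 3.42/6.0249 = 0.567644
Q = (1/0.013) * 3.42 * 0.567644^(2/3) * 0.009^0.5

17.1102 m^3/s


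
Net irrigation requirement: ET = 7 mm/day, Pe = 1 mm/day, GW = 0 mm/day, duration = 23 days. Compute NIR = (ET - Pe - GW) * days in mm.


Daily deficit = ET - Pe - GW = 7 - 1 - 0 = 6 mm/day
NIR = 6 * 23 = 138 mm

138.0000 mm


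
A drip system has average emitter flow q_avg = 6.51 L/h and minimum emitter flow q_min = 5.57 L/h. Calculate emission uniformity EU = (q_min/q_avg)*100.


EU = (q_min/q_avg)*100 = (5.57/6.51)*100 = 85.5607%

85.5607 %


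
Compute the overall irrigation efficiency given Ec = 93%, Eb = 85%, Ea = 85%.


Ec = 0.93, Eb = 0.85, Ea = 0.85
E = 0.93 * 0.85 * 0.85 * 100 = 67.1925%

67.1925 %


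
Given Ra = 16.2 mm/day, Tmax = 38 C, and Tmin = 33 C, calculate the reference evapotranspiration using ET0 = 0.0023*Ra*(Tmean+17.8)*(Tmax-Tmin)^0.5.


Tmean = (Tmax + Tmin)/2 = (38 + 33)/2 = 35.5
ET0 = 0.0023 * 16.2 * (35.5 + 17.8) * sqrt(38 - 33)
ET0 = 0.0023 * 16.2 * 53.3 * 2.236068

4.4407 mm/day


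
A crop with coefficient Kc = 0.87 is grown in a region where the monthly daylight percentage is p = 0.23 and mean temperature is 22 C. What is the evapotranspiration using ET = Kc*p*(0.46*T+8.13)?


ET = Kc * p * (0.46*T + 8.13)
ET = 0.87 * 0.23 * (0.46*22 + 8.13)
ET = 0.87 * 0.23 * 18.2500

3.6518 mm/day


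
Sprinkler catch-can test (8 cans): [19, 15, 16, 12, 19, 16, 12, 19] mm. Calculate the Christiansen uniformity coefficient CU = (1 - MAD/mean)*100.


mean = 16.000000 mm
MAD = 2.250000 mm
CU = (1 - 2.250000/16.000000)*100

85.9375 %


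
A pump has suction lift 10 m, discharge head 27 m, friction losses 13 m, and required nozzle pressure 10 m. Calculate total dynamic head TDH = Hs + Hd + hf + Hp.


TDH = Hs + Hd + hf + Hp = 10 + 27 + 13 + 10 = 60

60 m


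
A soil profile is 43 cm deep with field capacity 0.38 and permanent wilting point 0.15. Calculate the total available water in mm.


AWC = (FC - PWP) * d * 10
AWC = (0.38 - 0.15) * 43 * 10
AWC = 0.2300 * 43 * 10

98.9000 mm


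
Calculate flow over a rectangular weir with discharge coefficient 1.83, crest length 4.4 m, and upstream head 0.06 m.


Q = C * L * H^(3/2) = 1.83 * 4.4 * 0.06^1.5 = 1.83 * 4.4 * 0.014697

0.1183 m^3/s


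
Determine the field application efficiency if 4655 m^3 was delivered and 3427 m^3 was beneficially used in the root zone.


Ea = V_root / V_field * 100 = 3427 / 4655 * 100 = 73.6198%

73.6198 %


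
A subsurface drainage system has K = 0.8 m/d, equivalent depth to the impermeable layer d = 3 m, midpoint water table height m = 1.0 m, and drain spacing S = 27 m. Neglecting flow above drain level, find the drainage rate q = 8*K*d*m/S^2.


q = 8*K*d*m/S^2
q = 8*0.8*3*1.0/27^2
q = 19.2000 / 729

0.0263 m/d


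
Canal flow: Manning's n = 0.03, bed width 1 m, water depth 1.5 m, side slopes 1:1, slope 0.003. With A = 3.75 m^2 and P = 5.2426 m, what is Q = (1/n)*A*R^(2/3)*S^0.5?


R = A/P = 3.75/5.2426 = 0.715294
Q = (1/0.03) * 3.75 * 0.715294^(2/3) * 0.003^0.5

5.4760 m^3/s


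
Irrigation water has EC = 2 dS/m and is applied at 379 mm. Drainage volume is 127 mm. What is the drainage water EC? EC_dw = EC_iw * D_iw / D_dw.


EC_dw = EC_iw * D_iw / D_dw
EC_dw = 2 * 379 / 127
EC_dw = 758 / 127

5.9685 dS/m


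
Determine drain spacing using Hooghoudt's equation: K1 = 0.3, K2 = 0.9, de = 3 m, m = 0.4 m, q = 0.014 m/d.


S^2 = 8*K2*de*m/q + 4*K1*m^2/q
S^2 = 8*0.9*3*0.4/0.014 + 4*0.3*0.4^2/0.014
S = sqrt(630.8571)

25.1169 m


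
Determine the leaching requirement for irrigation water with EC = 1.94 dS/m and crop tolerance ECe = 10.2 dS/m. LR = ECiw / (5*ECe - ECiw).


LR = ECiw / (5*ECe - ECiw)
LR = 1.94 / (5*10.2 - 1.94)
LR = 1.94 / 49.0600

0.0395


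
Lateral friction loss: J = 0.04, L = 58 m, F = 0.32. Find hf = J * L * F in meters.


hf = J * L * F = 0.04 * 58 * 0.32 = 0.7424 m

0.7424 m


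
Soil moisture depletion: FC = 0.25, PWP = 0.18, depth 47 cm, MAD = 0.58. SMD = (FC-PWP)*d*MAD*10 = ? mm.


SMD = (FC - PWP) * d * MAD * 10
SMD = (0.25 - 0.18) * 47 * 0.58 * 10
SMD = 0.0700 * 47 * 0.58 * 10

19.0820 mm


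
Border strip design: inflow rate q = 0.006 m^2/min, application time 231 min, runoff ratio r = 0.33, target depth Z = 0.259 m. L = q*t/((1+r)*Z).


L = q*t/((1+r)*Z)
L = 0.006*231/((1+0.33)*0.259)
L = 1.386/0.34447

4.0236 m


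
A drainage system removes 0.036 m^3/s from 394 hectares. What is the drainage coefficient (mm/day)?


DC = Q * 86400 / (A * 10000) * 1000
DC = 0.036 * 86400 / (394 * 10000) * 1000
DC = 3110400.0000 / 3940000

0.7894 mm/day


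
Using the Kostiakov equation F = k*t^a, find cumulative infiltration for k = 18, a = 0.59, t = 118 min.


F = k * t^a = 18 * 118^0.59
F = 18 * 16.688234

300.3882 mm


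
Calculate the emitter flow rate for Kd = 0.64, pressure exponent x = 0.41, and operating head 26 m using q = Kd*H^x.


q = Kd * H^x = 0.64 * 26^0.41 = 0.64 * 3.803112

2.4340 L/h


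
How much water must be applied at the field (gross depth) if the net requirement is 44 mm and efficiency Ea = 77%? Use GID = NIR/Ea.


Ea = 77% = 0.77
GID = NIR / Ea = 44 / 0.77 = 57.1429 mm

57.1429 mm


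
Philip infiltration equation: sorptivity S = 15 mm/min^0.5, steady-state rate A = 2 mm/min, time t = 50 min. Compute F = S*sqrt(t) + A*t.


F = S*sqrt(t) + A*t
F = 15*sqrt(50) + 2*50
F = 15*7.071068 + 100

206.0660 mm


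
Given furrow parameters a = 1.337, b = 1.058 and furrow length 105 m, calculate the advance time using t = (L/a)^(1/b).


t = (L/a)^(1/b)
t = (105/1.337)^(1/1.058)
t = 78.534031^(1/1.058)

61.8258 min


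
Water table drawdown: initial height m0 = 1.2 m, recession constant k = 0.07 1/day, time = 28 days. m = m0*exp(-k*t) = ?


m = m0 * exp(-k*t)
m = 1.2 * exp(-0.07 * 28)
m = 1.2 * exp(-1.9600)

0.1690 m


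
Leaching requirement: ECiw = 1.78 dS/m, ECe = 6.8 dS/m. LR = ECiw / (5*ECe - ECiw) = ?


LR = ECiw / (5*ECe - ECiw)
LR = 1.78 / (5*6.8 - 1.78)
LR = 1.78 / 32.2200

0.0552


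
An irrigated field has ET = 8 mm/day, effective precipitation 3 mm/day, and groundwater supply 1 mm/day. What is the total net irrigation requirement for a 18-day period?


Daily deficit = ET - Pe - GW = 8 - 3 - 1 = 4 mm/day
NIR = 4 * 18 = 72 mm

72.0000 mm


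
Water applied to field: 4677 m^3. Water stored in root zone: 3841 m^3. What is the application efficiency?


Ea = V_root / V_field * 100 = 3841 / 4677 * 100 = 82.1253%

82.1253 %


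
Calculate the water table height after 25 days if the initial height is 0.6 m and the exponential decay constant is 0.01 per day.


m = m0 * exp(-k*t)
m = 0.6 * exp(-0.01 * 25)
m = 0.6 * exp(-0.2500)

0.4673 m


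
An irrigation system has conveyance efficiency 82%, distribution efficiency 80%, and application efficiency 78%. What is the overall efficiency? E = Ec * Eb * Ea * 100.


Ec = 0.82, Eb = 0.8, Ea = 0.78
E = 0.82 * 0.8 * 0.78 * 100 = 51.1680%

51.1680 %


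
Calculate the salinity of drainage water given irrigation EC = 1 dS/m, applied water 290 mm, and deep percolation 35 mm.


EC_dw = EC_iw * D_iw / D_dw
EC_dw = 1 * 290 / 35
EC_dw = 290 / 35

8.2857 dS/m


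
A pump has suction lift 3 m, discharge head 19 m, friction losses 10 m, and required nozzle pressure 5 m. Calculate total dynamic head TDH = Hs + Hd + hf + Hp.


TDH = Hs + Hd + hf + Hp = 3 + 19 + 10 + 5 = 37

37 m


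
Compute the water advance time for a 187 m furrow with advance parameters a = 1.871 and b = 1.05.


t = (L/a)^(1/b)
t = (187/1.871)^(1/1.05)
t = 99.946553^(1/1.05)

80.2677 min


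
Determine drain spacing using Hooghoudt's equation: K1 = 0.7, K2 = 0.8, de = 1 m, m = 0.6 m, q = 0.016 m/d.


S^2 = 8*K2*de*m/q + 4*K1*m^2/q
S^2 = 8*0.8*1*0.6/0.016 + 4*0.7*0.6^2/0.016
S = sqrt(303.0000)

17.4069 m


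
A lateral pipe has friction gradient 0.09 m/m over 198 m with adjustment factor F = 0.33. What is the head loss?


hf = J * L * F = 0.09 * 198 * 0.33 = 5.8806 m

5.8806 m


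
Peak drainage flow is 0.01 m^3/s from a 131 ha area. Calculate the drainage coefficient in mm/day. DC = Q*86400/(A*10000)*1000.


DC = Q * 86400 / (A * 10000) * 1000
DC = 0.01 * 86400 / (131 * 10000) * 1000
DC = 864000.0000 / 1310000

0.6595 mm/day


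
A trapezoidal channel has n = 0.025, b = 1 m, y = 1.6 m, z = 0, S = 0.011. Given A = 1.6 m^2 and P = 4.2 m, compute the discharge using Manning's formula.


R = A/P = 1.6/4.2 = 0.380952
Q = (1/0.025) * 1.6 * 0.380952^(2/3) * 0.011^0.5

3.5274 m^3/s


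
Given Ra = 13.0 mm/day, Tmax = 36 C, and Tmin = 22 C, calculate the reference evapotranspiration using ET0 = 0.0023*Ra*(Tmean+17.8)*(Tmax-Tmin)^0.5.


Tmean = (Tmax + Tmin)/2 = (36 + 22)/2 = 29.0
ET0 = 0.0023 * 13.0 * (29.0 + 17.8) * sqrt(36 - 22)
ET0 = 0.0023 * 13.0 * 46.8 * 3.741657

5.2358 mm/day


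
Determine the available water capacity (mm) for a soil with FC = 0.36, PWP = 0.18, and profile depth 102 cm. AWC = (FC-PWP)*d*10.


AWC = (FC - PWP) * d * 10
AWC = (0.36 - 0.18) * 102 * 10
AWC = 0.1800 * 102 * 10

183.6000 mm


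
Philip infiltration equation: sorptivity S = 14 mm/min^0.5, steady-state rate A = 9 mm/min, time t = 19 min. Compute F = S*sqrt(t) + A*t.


F = S*sqrt(t) + A*t
F = 14*sqrt(19) + 9*19
F = 14*4.358899 + 171

232.0246 mm


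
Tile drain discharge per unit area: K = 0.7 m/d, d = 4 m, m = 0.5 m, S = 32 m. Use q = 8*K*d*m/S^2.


q = 8*K*d*m/S^2
q = 8*0.7*4*0.5/32^2
q = 11.2000 / 1024

0.0109 m/d


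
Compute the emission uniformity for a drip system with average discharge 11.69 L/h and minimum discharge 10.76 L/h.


EU = (q_min/q_avg)*100 = (10.76/11.69)*100 = 92.0445%

92.0445 %


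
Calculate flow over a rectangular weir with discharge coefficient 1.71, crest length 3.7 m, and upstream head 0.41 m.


Q = C * L * H^(3/2) = 1.71 * 3.7 * 0.41^1.5 = 1.71 * 3.7 * 0.262528

1.6610 m^3/s


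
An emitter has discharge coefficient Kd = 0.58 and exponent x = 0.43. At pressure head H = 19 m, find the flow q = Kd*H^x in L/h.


q = Kd * H^x = 0.58 * 19^0.43 = 0.58 * 3.547023

2.0573 L/h


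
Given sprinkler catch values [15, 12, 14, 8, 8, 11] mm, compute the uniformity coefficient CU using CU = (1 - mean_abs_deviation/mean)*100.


mean = 11.333333 mm
MAD = 2.333333 mm
CU = (1 - 2.333333/11.333333)*100

79.4118 %


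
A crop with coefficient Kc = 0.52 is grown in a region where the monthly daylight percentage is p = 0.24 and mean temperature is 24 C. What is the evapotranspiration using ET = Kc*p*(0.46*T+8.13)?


ET = Kc * p * (0.46*T + 8.13)
ET = 0.52 * 0.24 * (0.46*24 + 8.13)
ET = 0.52 * 0.24 * 19.1700

2.3924 mm/day


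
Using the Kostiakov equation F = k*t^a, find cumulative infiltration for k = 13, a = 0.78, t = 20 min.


F = k * t^a = 13 * 20^0.78
F = 13 * 10.346737

134.5076 mm


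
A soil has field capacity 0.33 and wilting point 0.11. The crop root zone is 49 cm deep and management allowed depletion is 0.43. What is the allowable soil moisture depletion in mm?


SMD = (FC - PWP) * d * MAD * 10
SMD = (0.33 - 0.11) * 49 * 0.43 * 10
SMD = 0.2200 * 49 * 0.43 * 10

46.3540 mm


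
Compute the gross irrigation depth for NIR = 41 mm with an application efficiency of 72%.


Ea = 72% = 0.72
GID = NIR / Ea = 41 / 0.72 = 56.9444 mm

56.9444 mm


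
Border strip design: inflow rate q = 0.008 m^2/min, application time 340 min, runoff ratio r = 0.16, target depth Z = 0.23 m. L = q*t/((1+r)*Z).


L = q*t/((1+r)*Z)
L = 0.008*340/((1+0.16)*0.23)
L = 2.72/0.2668

10.1949 m


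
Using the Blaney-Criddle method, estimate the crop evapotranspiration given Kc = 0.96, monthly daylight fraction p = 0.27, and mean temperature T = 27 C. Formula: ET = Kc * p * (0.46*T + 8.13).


ET = Kc * p * (0.46*T + 8.13)
ET = 0.96 * 0.27 * (0.46*27 + 8.13)
ET = 0.96 * 0.27 * 20.5500

5.3266 mm/day
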